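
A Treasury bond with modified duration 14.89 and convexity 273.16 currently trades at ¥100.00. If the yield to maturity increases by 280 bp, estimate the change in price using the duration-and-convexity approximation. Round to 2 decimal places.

Duration effect: -D_mod·Δy = -14.89 × (+0.028) = -0.416920
Convexity effect: ½·C·(Δy)² = 0.5 × 273.16 × (0.028)² = +0.10707872
ΔP/P ≈ -0.416920 + 0.10707872 = -0.30984128
ΔP ≈ 100.00 × (-0.30984128) = -30.984128.

-¥30.98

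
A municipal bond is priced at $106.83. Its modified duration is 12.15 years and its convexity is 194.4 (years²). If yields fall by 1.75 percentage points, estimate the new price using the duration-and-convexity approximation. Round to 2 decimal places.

$132.72

Duration effect: -D_mod·Δy = -12.15 × (-0.0175) = +0.212625
Convexity effect: ½·C·(Δy)² = 0.5 × 194.4 × (-0.0175)² = +0.0297675
ΔP/P ≈ +0.212625 + 0.0297675 = +0.2423925
New price ≈ 106.83 × (1 + 0.2423925) = 132.724790775.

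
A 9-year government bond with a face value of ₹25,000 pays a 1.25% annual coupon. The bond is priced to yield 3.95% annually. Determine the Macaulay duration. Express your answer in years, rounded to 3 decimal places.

Periodic yield y = 0.0395. Discount each cash flow and weight by its year:
  t   CF        PV=CF/(1+0.0395)^t    t·PV
  1       312.50       300.6253       300.6253
  2       312.50       289.2018       578.4037
  3       312.50       278.2124       834.6373
  4       312.50       267.6406     1,070.5625
  5       312.50       257.4705     1,287.3527
  6       312.50       247.6869     1,486.1215
  7       312.50       238.2750     1,667.9253
  8       312.50       229.2208     1,833.7666
  9    25,312.50    17,861.3630   160,752.2673
  Σ                 19,969.6966   169,811.6622
Price P = Σ PV = 19,969.6966.
Macaulay duration = Σ(t·PV) / P = 169,811.6622 / 19,969.6966 = 8.50347 years.

8.503 years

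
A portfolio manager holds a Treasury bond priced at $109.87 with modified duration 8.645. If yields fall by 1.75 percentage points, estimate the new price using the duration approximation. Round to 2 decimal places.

Duration approximation: ΔP/P ≈ -D_mod · Δy = -8.645 × (-0.0175) = +0.1512875.
New price ≈ 109.87 × (1 + 0.1512875) = 126.491957625.

$126.49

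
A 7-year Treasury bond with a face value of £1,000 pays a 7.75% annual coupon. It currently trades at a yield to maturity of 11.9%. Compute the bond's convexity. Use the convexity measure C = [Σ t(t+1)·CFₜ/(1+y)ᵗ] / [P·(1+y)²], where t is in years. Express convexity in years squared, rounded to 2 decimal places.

With y = 0.119:
  t   CF        PV=CF/(1+0.119)^t    t·PV        t(t+1)·PV
  1        77.50        69.2583        69.2583         138.5165
  2        77.50        61.8930       123.7860         371.3580
  3        77.50        55.3110       165.9330         663.7319
  4        77.50        49.4289       197.7158         988.5789
  5        77.50        44.1724       220.8621       1,325.1728
  6        77.50        39.4749       236.8495       1,657.9464
  7     1,077.50       490.4635     3,433.2443      27,465.9547
  Σ                    810.0020     4,447.6490      32,611.2593
P = 810.0020.
Convexity = Σ t(t+1)·PV / [P·(1+y)²] = 32,611.2593 / (810.0020 × 1.252161) = 32.15298.

32.15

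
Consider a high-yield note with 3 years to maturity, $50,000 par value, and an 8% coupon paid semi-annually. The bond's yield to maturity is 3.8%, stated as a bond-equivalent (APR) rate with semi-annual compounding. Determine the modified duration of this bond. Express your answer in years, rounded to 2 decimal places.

2.69 years

Periodic yield y = 0.019. First find Macaulay duration:
  t   CF        PV=CF/(1+0.019)^t    t·PV
  1     2,000.00     1,962.7085     1,962.7085
  2     2,000.00     1,926.1124     3,852.2248
  3     2,000.00     1,890.1986     5,670.5959
  4     2,000.00     1,854.9545     7,419.8180
  5     2,000.00     1,820.3675     9,101.8376
  6    52,000.00    46,447.0611   278,682.3666
  Σ                 55,901.4027   306,689.5514
P = 55,901.4027; Macaulay duration = 306,689.5514 / 55,901.4027 = 5.48626 half-year periods = 2.74313 years.
Modified duration = D_Mac / (1 + y) = 2.74313 / 1.019 = 2.69198 years.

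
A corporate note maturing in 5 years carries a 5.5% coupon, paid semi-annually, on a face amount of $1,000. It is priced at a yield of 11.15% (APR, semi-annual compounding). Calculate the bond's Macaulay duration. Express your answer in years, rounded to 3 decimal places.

4.352 years

Periodic yield y = 0.05575. Discount each cash flow and weight by its period:
  t   CF        PV=CF/(1+0.05575)^t    t·PV
  1        27.50        26.0478        26.0478
  2        27.50        24.6723        49.3447
  3        27.50        23.3695        70.1085
  4        27.50        22.1354        88.5418
  5        27.50        20.9666       104.8328
  6        27.50        19.8594       119.1564
  7        27.50        18.8107       131.6749
  8        27.50        17.8174       142.5391
  9        27.50        16.8765       151.8887
  10    1,027.50       597.2703     5,972.7031
  Σ                    787.8260     6,856.8379
Price P = Σ PV = 787.8260.
Macaulay duration = Σ(t·PV) / P = 6,856.8379 / 787.8260 = 8.70349 half-year periods.
In years: 8.70349 / 2 = 4.35175 years.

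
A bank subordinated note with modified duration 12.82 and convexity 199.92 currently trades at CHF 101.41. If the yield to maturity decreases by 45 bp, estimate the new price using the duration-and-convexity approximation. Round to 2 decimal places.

CHF 107.47

Duration effect: -D_mod·Δy = -12.82 × (-0.0045) = +0.057690
Convexity effect: ½·C·(Δy)² = 0.5 × 199.92 × (-0.0045)² = +0.00202419
ΔP/P ≈ +0.057690 + 0.00202419 = +0.05971419
New price ≈ 101.41 × (1 + 0.05971419) = 107.4656160079.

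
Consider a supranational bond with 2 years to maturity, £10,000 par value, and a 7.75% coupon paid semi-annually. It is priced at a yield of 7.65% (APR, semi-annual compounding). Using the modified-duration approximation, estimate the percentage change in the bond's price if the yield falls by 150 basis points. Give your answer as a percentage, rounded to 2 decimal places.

+2.73%

Periodic yield y = 0.03825. Modified duration first:
  t   CF        PV=CF/(1+0.03825)^t    t·PV
  1       387.50       373.2242       373.2242
  2       387.50       359.4743       718.9486
  3       387.50       346.2310     1,038.6929
  4    10,387.50     8,939.2952    35,757.1807
  Σ                 10,018.2246    37,888.0463
P = 10,018.2246; D_Mac = 3.78191 half-year periods = 1.89096 yrs; D_mod = 1.89096/(1+0.03825) = 1.82129 yrs.
ΔP/P ≈ -D_mod · Δy = -1.82129 × (-0.015) = +0.027319 = +2.7319%.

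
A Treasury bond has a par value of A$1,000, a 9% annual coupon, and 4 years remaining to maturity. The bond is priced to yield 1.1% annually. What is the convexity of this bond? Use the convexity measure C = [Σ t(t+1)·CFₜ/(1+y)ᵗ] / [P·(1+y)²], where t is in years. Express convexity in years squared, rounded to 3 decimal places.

16.924

With y = 0.011:
  t   CF        PV=CF/(1+0.011)^t    t·PV        t(t+1)·PV
  1        90.00        89.0208        89.0208         178.0415
  2        90.00        88.0522       176.1044         528.3132
  3        90.00        87.0942       261.2825       1,045.1299
  4     1,090.00     1,043.3304     4,173.3217      20,866.6087
  Σ                  1,307.4976     4,699.7294      22,618.0933
P = 1,307.4976.
Convexity = Σ t(t+1)·PV / [P·(1+y)²] = 22,618.0933 / (1,307.4976 × 1.022121) = 16.92438.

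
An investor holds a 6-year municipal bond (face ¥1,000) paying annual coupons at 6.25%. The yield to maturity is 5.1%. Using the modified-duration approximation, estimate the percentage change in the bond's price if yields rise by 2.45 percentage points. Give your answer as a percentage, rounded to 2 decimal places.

-12.14%

Periodic yield y = 0.051. Modified duration first:
  t   CF        PV=CF/(1+0.051)^t    t·PV
  1        62.50        59.4672        59.4672
  2        62.50        56.5815       113.1630
  3        62.50        53.8359       161.5077
  4        62.50        51.2235       204.8940
  5        62.50        48.7379       243.6893
  6     1,062.50       788.3383     4,730.0300
  Σ                  1,058.1843     5,512.7511
P = 1,058.1843; D_Mac = 5.20963 yrs; D_mod = 5.20963/(1+0.051) = 4.95683 yrs.
ΔP/P ≈ -D_mod · Δy = -4.95683 × (+0.0245) = -0.121442 = -12.1442%.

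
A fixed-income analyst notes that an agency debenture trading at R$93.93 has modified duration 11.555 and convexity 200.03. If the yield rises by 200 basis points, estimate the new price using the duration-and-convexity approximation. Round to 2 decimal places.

R$75.98

Duration effect: -D_mod·Δy = -11.555 × (+0.02) = -0.231100
Convexity effect: ½·C·(Δy)² = 0.5 × 200.03 × (0.02)² = +0.0400060
ΔP/P ≈ -0.231100 + 0.0400060 = -0.191094
New price ≈ 93.93 × (1 - 0.191094) = 75.98054058.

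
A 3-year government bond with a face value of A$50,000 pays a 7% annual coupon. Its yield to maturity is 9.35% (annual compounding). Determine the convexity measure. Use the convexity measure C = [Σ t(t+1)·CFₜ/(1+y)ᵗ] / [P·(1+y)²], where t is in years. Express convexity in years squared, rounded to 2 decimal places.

With y = 0.0935:
  t   CF        PV=CF/(1+0.0935)^t    t·PV        t(t+1)·PV
  1     3,500.00     3,200.7316     3,200.7316       6,401.4632
  2     3,500.00     2,927.0522     5,854.1044      17,562.3133
  3    53,500.00    40,916.4004   122,749.2012     490,996.8048
  Σ                 47,044.1842   131,804.0372     514,960.5813
P = 47,044.1842.
Convexity = Σ t(t+1)·PV / [P·(1+y)²] = 514,960.5813 / (47,044.1842 × 1.195742) = 9.15441.

9.15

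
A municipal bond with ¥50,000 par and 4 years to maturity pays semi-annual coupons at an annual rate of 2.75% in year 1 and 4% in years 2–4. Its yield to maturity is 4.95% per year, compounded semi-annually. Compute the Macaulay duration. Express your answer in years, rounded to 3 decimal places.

Periodic yield y = 0.02475. Discount each cash flow and weight by its period:
  t   CF        PV=CF/(1+0.02475)^t    t·PV
  1       687.50       670.8953       670.8953
  2       687.50       654.6917     1,309.3834
  3     1,000.00       929.2792     2,787.8376
  4     1,000.00       906.8350     3,627.3402
  5     1,000.00       884.9329     4,424.6647
  6     1,000.00       863.5598     5,181.3591
  7     1,000.00       842.7029     5,898.9206
  8    51,000.00    41,939.8391   335,518.7130
  Σ                 47,692.7362   359,419.1139
Price P = Σ PV = 47,692.7362.
Macaulay duration = Σ(t·PV) / P = 359,419.1139 / 47,692.7362 = 7.53614 half-year periods.
In years: 7.53614 / 2 = 3.76807 years.

3.768 years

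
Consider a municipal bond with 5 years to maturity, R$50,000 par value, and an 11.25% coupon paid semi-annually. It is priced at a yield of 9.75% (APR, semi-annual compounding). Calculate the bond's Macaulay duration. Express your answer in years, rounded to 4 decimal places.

Periodic yield y = 0.04875. Discount each cash flow and weight by its period:
  t   CF        PV=CF/(1+0.04875)^t    t·PV
  1     2,812.50     2,681.7640     2,681.7640
  2     2,812.50     2,557.1051     5,114.2103
  3     2,812.50     2,438.2409     7,314.7227
  4     2,812.50     2,324.9019     9,299.6077
  5     2,812.50     2,216.8314    11,084.1569
  6     2,812.50     2,113.7844    12,682.7064
  7     2,812.50     2,015.5274    14,108.6921
  8     2,812.50     1,921.8378    15,374.7027
  9     2,812.50     1,832.5033    16,492.5297
  10   52,812.50    32,810.8127   328,108.1272
  Σ                 52,913.3090   422,261.2196
Price P = Σ PV = 52,913.3090.
Macaulay duration = Σ(t·PV) / P = 422,261.2196 / 52,913.3090 = 7.98025 half-year periods.
In years: 7.98025 / 2 = 3.99012 years.

3.9901 years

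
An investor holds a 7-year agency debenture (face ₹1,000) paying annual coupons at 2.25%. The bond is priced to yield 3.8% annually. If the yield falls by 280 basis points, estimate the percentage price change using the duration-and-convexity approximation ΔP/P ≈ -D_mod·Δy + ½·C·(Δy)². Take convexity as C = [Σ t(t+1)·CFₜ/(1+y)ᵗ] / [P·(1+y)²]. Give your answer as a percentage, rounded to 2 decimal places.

+19.46%

With y = 0.038:
  t   CF        PV=CF/(1+0.038)^t    t·PV        t(t+1)·PV
  1        22.50        21.6763        21.6763          43.3526
  2        22.50        20.8828        41.7655         125.2965
  3        22.50        20.1183        60.3548         241.4191
  4        22.50        19.3818        77.5270         387.6351
  5        22.50        18.6722        93.3611         560.1663
  6        22.50        17.9886       107.9319         755.5230
  7     1,022.50       787.5567     5,512.8970      44,103.1764
  Σ                    906.2766     5,915.5136      46,216.5691
P = 906.2766; D_Mac = 6.52727 yrs; D_mod = 6.28832 yrs; C = 47.33062.
Duration effect: -6.28832 × (-0.028) = +0.176073
Convexity effect: 0.5 × 47.33062 × (-0.028)² = +0.0185536
ΔP/P ≈ +0.176073 + 0.0185536 = +0.194626 = +19.4626%.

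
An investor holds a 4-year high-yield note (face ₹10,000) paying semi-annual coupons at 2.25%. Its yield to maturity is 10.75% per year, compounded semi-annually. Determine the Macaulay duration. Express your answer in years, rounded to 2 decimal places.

3.81 years

Periodic yield y = 0.05375. Discount each cash flow and weight by its period:
  t   CF        PV=CF/(1+0.05375)^t    t·PV
  1       112.50       106.7616       106.7616
  2       112.50       101.3158       202.6317
  3       112.50        96.1479       288.4437
  4       112.50        91.2435       364.9742
  5       112.50        86.5894       432.9469
  6       112.50        82.1726       493.0356
  7       112.50        77.9811       545.8678
  8    10,112.50     6,652.0857    53,216.6853
  Σ                  7,294.2976    55,651.3466
Price P = Σ PV = 7,294.2976.
Macaulay duration = Σ(t·PV) / P = 55,651.3466 / 7,294.2976 = 7.62943 half-year periods.
In years: 7.62943 / 2 = 3.81472 years.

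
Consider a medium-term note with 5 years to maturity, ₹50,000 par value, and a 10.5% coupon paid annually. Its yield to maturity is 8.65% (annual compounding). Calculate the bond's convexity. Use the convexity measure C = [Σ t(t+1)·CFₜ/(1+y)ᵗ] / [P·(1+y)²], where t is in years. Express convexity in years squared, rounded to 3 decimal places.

With y = 0.0865:
  t   CF        PV=CF/(1+0.0865)^t    t·PV        t(t+1)·PV
  1     5,250.00     4,832.0295     4,832.0295       9,664.0589
  2     5,250.00     4,447.3350     8,894.6700      26,684.0099
  3     5,250.00     4,093.2674    12,279.8021      49,119.2082
  4     5,250.00     3,767.3883    15,069.5531      75,347.7653
  5    55,250.00    36,490.8205   182,454.1027   1,094,724.6161
  Σ                 53,630.8406   223,530.1572   1,255,539.6584
P = 53,630.8406.
Convexity = Σ t(t+1)·PV / [P·(1+y)²] = 1,255,539.6584 / (53,630.8406 × 1.180482) = 19.83154.

19.832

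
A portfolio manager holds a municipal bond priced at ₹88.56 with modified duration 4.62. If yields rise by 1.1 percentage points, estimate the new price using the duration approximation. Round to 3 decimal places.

Duration approximation: ΔP/P ≈ -D_mod · Δy = -4.62 × (+0.011) = -0.050820.
New price ≈ 88.56 × (1 - 0.050820) = 84.0593808.

₹84.059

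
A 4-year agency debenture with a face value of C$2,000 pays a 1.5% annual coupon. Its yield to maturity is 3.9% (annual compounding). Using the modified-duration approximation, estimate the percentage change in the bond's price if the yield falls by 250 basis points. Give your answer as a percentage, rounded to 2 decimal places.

+9.40%

Periodic yield y = 0.039. Modified duration first:
  t   CF        PV=CF/(1+0.039)^t    t·PV
  1        30.00        28.8739        28.8739
  2        30.00        27.7901        55.5802
  3        30.00        26.7470        80.2409
  4     2,030.00     1,741.9426     6,967.7705
  Σ                  1,825.3536     7,132.4656
P = 1,825.3536; D_Mac = 3.90744 yrs; D_mod = 3.90744/(1+0.039) = 3.76077 yrs.
ΔP/P ≈ -D_mod · Δy = -3.76077 × (-0.025) = +0.094019 = +9.4019%.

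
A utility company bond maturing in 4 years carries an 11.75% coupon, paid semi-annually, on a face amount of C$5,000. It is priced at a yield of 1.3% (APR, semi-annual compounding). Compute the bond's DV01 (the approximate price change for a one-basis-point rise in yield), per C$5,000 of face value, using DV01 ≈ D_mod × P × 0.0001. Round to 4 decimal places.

Periodic yield y = 0.0065.
  t   CF        PV=CF/(1+0.0065)^t    t·PV
  1       293.75       291.8530       291.8530
  2       293.75       289.9682       579.9363
  3       293.75       288.0955       864.2866
  4       293.75       286.2350     1,144.9401
  5       293.75       284.3865     1,421.9325
  6       293.75       282.5499     1,695.2996
  7       293.75       280.7252     1,965.0765
  8     5,293.75     5,026.3554    40,210.8433
  Σ                  7,030.1687    48,174.1678
P = 7,030.1687; D_Mac = 6.85249 half-year periods = 3.42625 yrs; D_mod = 3.40412 yrs.
DV01 ≈ 3.40412 × 7,030.1687 × 0.0001 = 2.393153.

C$2.3932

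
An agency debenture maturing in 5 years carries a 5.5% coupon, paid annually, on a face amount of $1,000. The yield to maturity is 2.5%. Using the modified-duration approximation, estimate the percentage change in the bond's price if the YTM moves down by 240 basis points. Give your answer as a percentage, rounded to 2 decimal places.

+10.63%

Periodic yield y = 0.025. Modified duration first:
  t   CF        PV=CF/(1+0.025)^t    t·PV
  1        55.00        53.6585        53.6585
  2        55.00        52.3498       104.6996
  3        55.00        51.0730       153.2189
  4        55.00        49.8273       199.3091
  5     1,055.00       932.4663     4,662.3314
  Σ                  1,139.3749     5,173.2175
P = 1,139.3749; D_Mac = 4.54040 yrs; D_mod = 4.54040/(1+0.025) = 4.42966 yrs.
ΔP/P ≈ -D_mod · Δy = -4.42966 × (-0.024) = +0.106312 = +10.6312%.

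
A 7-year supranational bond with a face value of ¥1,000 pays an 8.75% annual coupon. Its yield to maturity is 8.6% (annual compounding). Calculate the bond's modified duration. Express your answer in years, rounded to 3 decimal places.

Periodic yield y = 0.086. First find Macaulay duration:
  t   CF        PV=CF/(1+0.086)^t    t·PV
  1        87.50        80.5709        80.5709
  2        87.50        74.1905       148.3810
  3        87.50        68.3154       204.9462
  4        87.50        62.9055       251.6221
  5        87.50        57.9241       289.6203
  6        87.50        53.3371       320.0224
  7     1,087.50       610.4084     4,272.8587
  Σ                  1,007.6518     5,568.0215
P = 1,007.6518; Macaulay duration = 5,568.0215 / 1,007.6518 = 5.52574 years.
Modified duration = D_Mac / (1 + y) = 5.52574 / 1.086 = 5.08816 years.

5.088 years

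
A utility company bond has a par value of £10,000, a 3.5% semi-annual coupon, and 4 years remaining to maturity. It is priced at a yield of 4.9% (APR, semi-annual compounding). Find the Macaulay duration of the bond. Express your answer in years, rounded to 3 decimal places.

Periodic yield y = 0.0245. Discount each cash flow and weight by its period:
  t   CF        PV=CF/(1+0.0245)^t    t·PV
  1       175.00       170.8150       170.8150
  2       175.00       166.7301       333.4603
  3       175.00       162.7429       488.2288
  4       175.00       158.8511       635.4044
  5       175.00       155.0523       775.2615
  6       175.00       151.3444       908.0662
  7       175.00       147.7251     1,034.0757
  8    10,175.00     8,383.7577    67,070.0613
  Σ                  9,497.0186    71,415.3733
Price P = Σ PV = 9,497.0186.
Macaulay duration = Σ(t·PV) / P = 71,415.3733 / 9,497.0186 = 7.51977 half-year periods.
In years: 7.51977 / 2 = 3.75988 years.

3.760 years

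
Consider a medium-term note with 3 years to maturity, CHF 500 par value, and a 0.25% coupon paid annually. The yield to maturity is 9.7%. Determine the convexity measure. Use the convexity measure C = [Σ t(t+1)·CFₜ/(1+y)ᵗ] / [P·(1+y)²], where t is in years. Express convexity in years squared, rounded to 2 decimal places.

9.93

With y = 0.097:
  t   CF        PV=CF/(1+0.097)^t    t·PV        t(t+1)·PV
  1         1.25         1.1395         1.1395           2.2789
  2         1.25         1.0387         2.0774           6.2323
  3       501.25       379.6947     1,139.0840       4,556.3361
  Σ                    381.8729     1,142.3009       4,564.8473
P = 381.8729.
Convexity = Σ t(t+1)·PV / [P·(1+y)²] = 4,564.8473 / (381.8729 × 1.203409) = 9.93331.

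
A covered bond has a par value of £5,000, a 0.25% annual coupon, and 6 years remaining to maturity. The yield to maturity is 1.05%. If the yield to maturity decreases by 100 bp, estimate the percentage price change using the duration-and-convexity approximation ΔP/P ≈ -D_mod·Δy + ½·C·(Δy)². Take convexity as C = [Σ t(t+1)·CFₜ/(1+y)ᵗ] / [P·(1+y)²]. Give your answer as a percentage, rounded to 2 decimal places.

With y = 0.0105:
  t   CF        PV=CF/(1+0.0105)^t    t·PV        t(t+1)·PV
  1        12.50        12.3701        12.3701          24.7402
  2        12.50        12.2416        24.4832          73.4495
  3        12.50        12.1144        36.3431         145.3725
  4        12.50        11.9885        47.9540         239.7699
  5        12.50        11.8639        59.3196         355.9178
  6     5,012.50     4,708.0003    28,248.0016     197,736.0111
  Σ                  4,768.5788    28,428.4716     198,575.2610
P = 4,768.5788; D_Mac = 5.96162 yrs; D_mod = 5.89968 yrs; C = 40.78153.
Duration effect: -5.89968 × (-0.01) = +0.058997
Convexity effect: 0.5 × 40.78153 × (-0.01)² = +0.0020391
ΔP/P ≈ +0.058997 + 0.0020391 = +0.061036 = +6.1036%.

+6.10%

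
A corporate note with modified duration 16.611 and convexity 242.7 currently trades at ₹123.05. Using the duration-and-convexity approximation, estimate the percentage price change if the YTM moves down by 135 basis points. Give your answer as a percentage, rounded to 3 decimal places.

Duration effect: -D_mod·Δy = -16.611 × (-0.0135) = +0.2242485
Convexity effect: ½·C·(Δy)² = 0.5 × 242.7 × (-0.0135)² = +0.0221160375
ΔP/P ≈ +0.2242485 + 0.0221160375 = +0.2463645375
= +24.63645375%.

+24.636%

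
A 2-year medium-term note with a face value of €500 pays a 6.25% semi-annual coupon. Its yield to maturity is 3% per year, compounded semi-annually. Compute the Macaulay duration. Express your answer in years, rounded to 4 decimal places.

Periodic yield y = 0.015. Discount each cash flow and weight by its period:
  t   CF        PV=CF/(1+0.015)^t    t·PV
  1       15.625        15.3941        15.3941
  2       15.625        15.1666        30.3332
  3       15.625        14.9425        44.8274
  4      515.625       485.8137     1,943.2550
  Σ                    531.3169     2,033.8096
Price P = Σ PV = 531.3169.
Macaulay duration = Σ(t·PV) / P = 2,033.8096 / 531.3169 = 3.82787 half-year periods.
In years: 3.82787 / 2 = 1.91393 years.

1.9139 years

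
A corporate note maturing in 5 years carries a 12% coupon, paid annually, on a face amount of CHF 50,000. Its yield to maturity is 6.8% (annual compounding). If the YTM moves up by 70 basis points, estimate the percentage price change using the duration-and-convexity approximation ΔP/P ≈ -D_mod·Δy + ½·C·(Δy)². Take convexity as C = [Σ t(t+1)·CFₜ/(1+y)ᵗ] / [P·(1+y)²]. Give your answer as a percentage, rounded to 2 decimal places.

With y = 0.068:
  t   CF        PV=CF/(1+0.068)^t    t·PV        t(t+1)·PV
  1     6,000.00     5,617.9775     5,617.9775      11,235.9551
  2     6,000.00     5,260.2786    10,520.5572      31,561.6715
  3     6,000.00     4,925.3545    14,776.0634      59,104.2538
  4     6,000.00     4,611.7551    18,447.0205      92,235.1026
  5    56,000.00    40,302.4793   201,512.3965   1,209,074.3789
  Σ                 60,717.8450   250,874.0151   1,403,211.3618
P = 60,717.8450; D_Mac = 4.13180 yrs; D_mod = 3.86873 yrs; C = 20.26116.
Duration effect: -3.86873 × (+0.007) = -0.027081
Convexity effect: 0.5 × 20.26116 × (0.007)² = +0.0004964
ΔP/P ≈ -0.027081 + 0.0004964 = -0.026585 = -2.6585%.

-2.66%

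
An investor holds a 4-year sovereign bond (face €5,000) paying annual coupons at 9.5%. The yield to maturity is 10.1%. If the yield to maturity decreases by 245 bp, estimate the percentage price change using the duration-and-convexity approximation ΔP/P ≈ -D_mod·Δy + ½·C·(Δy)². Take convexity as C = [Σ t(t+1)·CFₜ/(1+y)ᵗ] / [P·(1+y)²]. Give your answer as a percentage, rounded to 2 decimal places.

+8.21%

With y = 0.101:
  t   CF        PV=CF/(1+0.101)^t    t·PV        t(t+1)·PV
  1       475.00       431.4260       431.4260         862.8520
  2       475.00       391.8492       783.6984       2,351.0952
  3       475.00       355.9030     1,067.7090       4,270.8360
  4     5,475.00     3,725.9313    14,903.7254      74,518.6268
  Σ                  4,905.1095    17,186.5588      82,003.4100
P = 4,905.1095; D_Mac = 3.50381 yrs; D_mod = 3.18239 yrs; C = 13.79141.
Duration effect: -3.18239 × (-0.0245) = +0.077968
Convexity effect: 0.5 × 13.79141 × (-0.0245)² = +0.0041391
ΔP/P ≈ +0.077968 + 0.0041391 = +0.082108 = +8.2108%.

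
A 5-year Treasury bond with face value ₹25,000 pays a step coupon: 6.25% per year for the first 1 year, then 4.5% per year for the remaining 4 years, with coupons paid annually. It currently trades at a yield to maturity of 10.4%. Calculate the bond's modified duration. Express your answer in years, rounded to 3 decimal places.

4.034 years

Periodic yield y = 0.104. First find Macaulay duration:
  t   CF        PV=CF/(1+0.104)^t    t·PV
  1     1,562.50     1,415.3080     1,415.3080
  2     1,125.00       923.0269     1,846.0539
  3     1,125.00       836.0751     2,508.2254
  4     1,125.00       757.3144     3,029.2577
  5    26,125.00    15,929.8223    79,649.1117
  Σ                 19,861.5468    88,447.9566
P = 19,861.5468; Macaulay duration = 88,447.9566 / 19,861.5468 = 4.45323 years.
Modified duration = D_Mac / (1 + y) = 4.45323 / 1.104 = 4.03372 years.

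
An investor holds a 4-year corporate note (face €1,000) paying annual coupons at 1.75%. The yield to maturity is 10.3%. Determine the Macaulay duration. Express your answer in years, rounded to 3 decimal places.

Periodic yield y = 0.103. Discount each cash flow and weight by its year:
  t   CF        PV=CF/(1+0.103)^t    t·PV
  1        17.50        15.8658        15.8658
  2        17.50        14.3842        28.7685
  3        17.50        13.0410        39.1231
  4     1,017.50       687.4362     2,749.7446
  Σ                    730.7272     2,833.5020
Price P = Σ PV = 730.7272.
Macaulay duration = Σ(t·PV) / P = 2,833.5020 / 730.7272 = 3.87765 years.

3.878 years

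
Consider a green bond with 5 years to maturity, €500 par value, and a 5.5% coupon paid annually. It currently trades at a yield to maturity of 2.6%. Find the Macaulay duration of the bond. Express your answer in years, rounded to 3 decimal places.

Periodic yield y = 0.026. Discount each cash flow and weight by its year:
  t   CF        PV=CF/(1+0.026)^t    t·PV
  1        27.50        26.8031        26.8031
  2        27.50        26.1239        52.2478
  3        27.50        25.4619        76.3857
  4        27.50        24.8167        99.2666
  5       527.50       463.9655     2,319.8274
  Σ                    567.1710     2,574.5306
Price P = Σ PV = 567.1710.
Macaulay duration = Σ(t·PV) / P = 2,574.5306 / 567.1710 = 4.53925 years.

4.539 years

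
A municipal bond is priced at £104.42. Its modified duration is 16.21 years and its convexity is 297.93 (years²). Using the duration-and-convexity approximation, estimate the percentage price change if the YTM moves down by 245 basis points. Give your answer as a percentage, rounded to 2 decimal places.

Duration effect: -D_mod·Δy = -16.21 × (-0.0245) = +0.397145
Convexity effect: ½·C·(Δy)² = 0.5 × 297.93 × (-0.0245)² = +0.08941624125
ΔP/P ≈ +0.397145 + 0.08941624125 = +0.48656124125
= +48.656124125%.

+48.66%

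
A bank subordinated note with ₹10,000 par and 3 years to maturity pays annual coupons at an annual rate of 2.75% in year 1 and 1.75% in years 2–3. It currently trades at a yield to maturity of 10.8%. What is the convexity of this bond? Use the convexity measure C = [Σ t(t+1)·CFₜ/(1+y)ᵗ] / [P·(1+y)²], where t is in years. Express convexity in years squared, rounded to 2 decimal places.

With y = 0.108:
  t   CF        PV=CF/(1+0.108)^t    t·PV        t(t+1)·PV
  1       275.00       248.1949       248.1949         496.3899
  2       175.00       142.5471       285.0943         855.2829
  3    10,175.00     7,480.2332    22,440.6996      89,762.7983
  Σ                  7,870.9753    22,973.9888      91,114.4710
P = 7,870.9753.
Convexity = Σ t(t+1)·PV / [P·(1+y)²] = 91,114.4710 / (7,870.9753 × 1.227664) = 9.42930.

9.43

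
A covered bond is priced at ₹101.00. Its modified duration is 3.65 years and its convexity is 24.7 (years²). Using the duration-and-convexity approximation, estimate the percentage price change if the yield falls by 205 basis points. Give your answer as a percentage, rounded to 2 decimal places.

+8.00%

Duration effect: -D_mod·Δy = -3.65 × (-0.0205) = +0.074825
Convexity effect: ½·C·(Δy)² = 0.5 × 24.7 × (-0.0205)² = +0.0051900875
ΔP/P ≈ +0.074825 + 0.0051900875 = +0.0800150875
= +8.00150875%.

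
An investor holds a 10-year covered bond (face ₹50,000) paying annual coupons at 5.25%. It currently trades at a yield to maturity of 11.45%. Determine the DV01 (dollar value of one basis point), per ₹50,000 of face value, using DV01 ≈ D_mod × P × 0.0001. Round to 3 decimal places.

₹21.467

Periodic yield y = 0.1145.
  t   CF        PV=CF/(1+0.1145)^t    t·PV
  1     2,625.00     2,355.3163     2,355.3163
  2     2,625.00     2,113.3390     4,226.6779
  3     2,625.00     1,896.2216     5,688.6648
  4     2,625.00     1,701.4101     6,805.6406
  5     2,625.00     1,526.6130     7,633.0648
  6     2,625.00     1,369.7738     8,218.6431
  7     2,625.00     1,229.0479     8,603.3351
  8     2,625.00     1,102.7796     8,822.2368
  9     2,625.00       989.4837     8,905.3535
  10   52,625.00    17,798.8270   177,988.2695
  Σ                 32,082.8119   239,247.2024
P = 32,082.8119; D_Mac = 7.45718 yrs; D_mod = 6.69105 yrs.
DV01 ≈ 6.69105 × 32,082.8119 × 0.0001 = 21.466775.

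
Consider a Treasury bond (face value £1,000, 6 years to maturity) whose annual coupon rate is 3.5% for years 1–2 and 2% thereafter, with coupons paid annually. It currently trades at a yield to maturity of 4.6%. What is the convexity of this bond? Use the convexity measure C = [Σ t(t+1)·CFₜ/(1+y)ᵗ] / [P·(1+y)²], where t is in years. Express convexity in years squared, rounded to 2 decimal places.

34.74

With y = 0.046:
  t   CF        PV=CF/(1+0.046)^t    t·PV        t(t+1)·PV
  1        35.00        33.4608        33.4608          66.9216
  2        35.00        31.9893        63.9786         191.9358
  3        20.00        17.4757        52.4271         209.7086
  4        20.00        16.7072        66.8287         334.1437
  5        20.00        15.9725        79.8623         479.1735
  6     1,020.00       778.7715     4,672.6292      32,708.4041
  Σ                    894.3770     4,969.1867      33,990.2873
P = 894.3770.
Convexity = Σ t(t+1)·PV / [P·(1+y)²] = 33,990.2873 / (894.3770 × 1.094116) = 34.73528.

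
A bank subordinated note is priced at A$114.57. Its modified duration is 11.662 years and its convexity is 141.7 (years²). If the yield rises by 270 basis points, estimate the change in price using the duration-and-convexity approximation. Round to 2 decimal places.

Duration effect: -D_mod·Δy = -11.662 × (+0.027) = -0.314874
Convexity effect: ½·C·(Δy)² = 0.5 × 141.7 × (0.027)² = +0.05164965
ΔP/P ≈ -0.314874 + 0.05164965 = -0.26322435
ΔP ≈ 114.57 × (-0.26322435) = -30.1576137795.

-A$30.16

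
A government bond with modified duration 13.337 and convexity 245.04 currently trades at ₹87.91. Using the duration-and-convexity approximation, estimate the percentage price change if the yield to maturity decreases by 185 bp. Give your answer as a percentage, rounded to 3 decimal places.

Duration effect: -D_mod·Δy = -13.337 × (-0.0185) = +0.2467345
Convexity effect: ½·C·(Δy)² = 0.5 × 245.04 × (-0.0185)² = +0.04193247
ΔP/P ≈ +0.2467345 + 0.04193247 = +0.28866697
= +28.866697%.

+28.867%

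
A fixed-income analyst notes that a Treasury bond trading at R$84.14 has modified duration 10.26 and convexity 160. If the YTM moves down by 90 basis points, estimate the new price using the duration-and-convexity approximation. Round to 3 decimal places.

R$92.455

Duration effect: -D_mod·Δy = -10.26 × (-0.009) = +0.092340
Convexity effect: ½·C·(Δy)² = 0.5 × 160 × (-0.009)² = +0.0064800
ΔP/P ≈ +0.092340 + 0.0064800 = +0.098820
New price ≈ 84.14 × (1 + 0.098820) = 92.4547148.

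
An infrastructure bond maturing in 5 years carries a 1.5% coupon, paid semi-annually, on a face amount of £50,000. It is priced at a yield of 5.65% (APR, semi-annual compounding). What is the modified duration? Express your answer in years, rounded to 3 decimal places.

Periodic yield y = 0.02825. First find Macaulay duration:
  t   CF        PV=CF/(1+0.02825)^t    t·PV
  1       375.00       364.6973       364.6973
  2       375.00       354.6777       709.3553
  3       375.00       344.9333     1,034.7999
  4       375.00       335.4566     1,341.8266
  5       375.00       326.2404     1,631.2018
  6       375.00       317.2773     1,903.6636
  7       375.00       308.5604     2,159.9231
  8       375.00       300.0831     2,400.6647
  9       375.00       291.8386     2,626.5478
  10   50,375.00    38,126.5824   381,265.8237
  Σ                 41,070.3471   395,438.5038
P = 41,070.3471; Macaulay duration = 395,438.5038 / 41,070.3471 = 9.62832 half-year periods = 4.81416 years.
Modified duration = D_Mac / (1 + y) = 4.81416 / 1.02825 = 4.68190 years.

4.682 years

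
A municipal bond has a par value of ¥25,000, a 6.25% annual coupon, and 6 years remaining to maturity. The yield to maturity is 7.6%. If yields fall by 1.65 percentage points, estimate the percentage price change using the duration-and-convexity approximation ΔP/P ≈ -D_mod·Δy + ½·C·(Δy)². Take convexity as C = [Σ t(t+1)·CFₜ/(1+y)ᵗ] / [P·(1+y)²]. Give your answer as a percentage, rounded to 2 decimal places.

With y = 0.076:
  t   CF        PV=CF/(1+0.076)^t    t·PV        t(t+1)·PV
  1     1,562.50     1,452.1375     1,452.1375       2,904.2751
  2     1,562.50     1,349.5702     2,699.1404       8,097.4213
  3     1,562.50     1,254.2474     3,762.7422      15,050.9689
  4     1,562.50     1,165.6574     4,662.6298      23,313.1488
  5     1,562.50     1,083.3248     5,416.6238      32,499.7428
  6    26,562.50    17,115.7258   102,694.3546     718,860.4821
  Σ                 23,420.6631   120,687.6283     800,726.0390
P = 23,420.6631; D_Mac = 5.15304 yrs; D_mod = 4.78907 yrs; C = 29.52978.
Duration effect: -4.78907 × (-0.0165) = +0.079020
Convexity effect: 0.5 × 29.52978 × (-0.0165)² = +0.0040197
ΔP/P ≈ +0.079020 + 0.0040197 = +0.083039 = +8.3039%.

+8.30%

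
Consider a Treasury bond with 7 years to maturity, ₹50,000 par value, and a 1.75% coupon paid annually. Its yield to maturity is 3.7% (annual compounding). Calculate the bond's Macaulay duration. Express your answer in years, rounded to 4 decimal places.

Periodic yield y = 0.037. Discount each cash flow and weight by its year:
  t   CF        PV=CF/(1+0.037)^t    t·PV
  1       875.00       843.7801       843.7801
  2       875.00       813.6742     1,627.3484
  3       875.00       784.6424     2,353.9273
  4       875.00       756.6465     3,026.5860
  5       875.00       729.6495     3,648.2473
  6       875.00       703.6157     4,221.6941
  7    50,875.00    39,450.5559   276,153.8915
  Σ                 44,082.5643   291,875.4747
Price P = Σ PV = 44,082.5643.
Macaulay duration = Σ(t·PV) / P = 291,875.4747 / 44,082.5643 = 6.62111 years.

6.6211 years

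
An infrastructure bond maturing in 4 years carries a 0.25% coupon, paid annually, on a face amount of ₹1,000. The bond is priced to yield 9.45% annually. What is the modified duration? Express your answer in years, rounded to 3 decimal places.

3.638 years

Periodic yield y = 0.0945. First find Macaulay duration:
  t   CF        PV=CF/(1+0.0945)^t    t·PV
  1         2.50         2.2841         2.2841
  2         2.50         2.0869         4.1739
  3         2.50         1.9067         5.7202
  4     1,002.50       698.5883     2,794.3533
  Σ                    704.8661     2,806.5315
P = 704.8661; Macaulay duration = 2,806.5315 / 704.8661 = 3.98165 years.
Modified duration = D_Mac / (1 + y) = 3.98165 / 1.0945 = 3.63787 years.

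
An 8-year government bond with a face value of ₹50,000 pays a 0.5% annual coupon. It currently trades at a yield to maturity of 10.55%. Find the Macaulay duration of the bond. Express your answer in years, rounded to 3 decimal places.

7.778 years

Periodic yield y = 0.1055. Discount each cash flow and weight by its year:
  t   CF        PV=CF/(1+0.1055)^t    t·PV
  1       250.00       226.1420       226.1420
  2       250.00       204.5608       409.1217
  3       250.00       185.0392       555.1176
  4       250.00       167.3806       669.5222
  5       250.00       151.4071       757.0356
  6       250.00       136.9580       821.7482
  7       250.00       123.8879       867.2151
  8    50,250.00    22,525.0670   180,200.5357
  Σ                 23,720.4426   184,506.4382
Price P = Σ PV = 23,720.4426.
Macaulay duration = Σ(t·PV) / P = 184,506.4382 / 23,720.4426 = 7.77837 years.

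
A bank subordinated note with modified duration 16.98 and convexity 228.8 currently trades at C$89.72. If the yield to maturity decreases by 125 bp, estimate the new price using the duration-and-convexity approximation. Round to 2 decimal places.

Duration effect: -D_mod·Δy = -16.98 × (-0.0125) = +0.212250
Convexity effect: ½·C·(Δy)² = 0.5 × 228.8 × (-0.0125)² = +0.0178750
ΔP/P ≈ +0.212250 + 0.0178750 = +0.230125
New price ≈ 89.72 × (1 + 0.230125) = 110.366815.

C$110.37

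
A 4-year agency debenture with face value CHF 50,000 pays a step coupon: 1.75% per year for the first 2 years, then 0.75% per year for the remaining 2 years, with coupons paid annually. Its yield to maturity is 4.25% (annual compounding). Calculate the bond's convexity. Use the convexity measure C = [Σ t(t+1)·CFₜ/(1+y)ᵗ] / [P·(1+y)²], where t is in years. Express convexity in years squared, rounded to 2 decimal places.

With y = 0.0425:
  t   CF        PV=CF/(1+0.0425)^t    t·PV        t(t+1)·PV
  1       875.00       839.3285       839.3285       1,678.6571
  2       875.00       805.1113     1,610.2226       4,830.6678
  3       375.00       330.9810       992.9430       3,971.7721
  4    50,375.00    42,649.1917   170,596.7667     852,983.8337
  Σ                 44,624.6125   174,039.2609     863,464.9308
P = 44,624.6125.
Convexity = Σ t(t+1)·PV / [P·(1+y)²] = 863,464.9308 / (44,624.6125 × 1.086806) = 17.80402.

17.80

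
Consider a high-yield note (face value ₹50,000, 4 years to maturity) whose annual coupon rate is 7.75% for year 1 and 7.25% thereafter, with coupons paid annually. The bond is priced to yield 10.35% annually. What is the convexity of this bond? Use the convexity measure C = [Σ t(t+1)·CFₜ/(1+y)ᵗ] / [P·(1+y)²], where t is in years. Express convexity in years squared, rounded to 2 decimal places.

14.13

With y = 0.1035:
  t   CF        PV=CF/(1+0.1035)^t    t·PV        t(t+1)·PV
  1     3,875.00     3,511.5541     3,511.5541       7,023.1083
  2     3,625.00     2,976.8938     5,953.7875      17,861.3626
  3     3,625.00     2,697.6835     8,093.0506      32,372.2022
  4    53,625.00    36,164.1245   144,656.4978     723,282.4892
  Σ                 45,350.2559   162,214.8901     780,539.1622
P = 45,350.2559.
Convexity = Σ t(t+1)·PV / [P·(1+y)²] = 780,539.1622 / (45,350.2559 × 1.217712) = 14.13417.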